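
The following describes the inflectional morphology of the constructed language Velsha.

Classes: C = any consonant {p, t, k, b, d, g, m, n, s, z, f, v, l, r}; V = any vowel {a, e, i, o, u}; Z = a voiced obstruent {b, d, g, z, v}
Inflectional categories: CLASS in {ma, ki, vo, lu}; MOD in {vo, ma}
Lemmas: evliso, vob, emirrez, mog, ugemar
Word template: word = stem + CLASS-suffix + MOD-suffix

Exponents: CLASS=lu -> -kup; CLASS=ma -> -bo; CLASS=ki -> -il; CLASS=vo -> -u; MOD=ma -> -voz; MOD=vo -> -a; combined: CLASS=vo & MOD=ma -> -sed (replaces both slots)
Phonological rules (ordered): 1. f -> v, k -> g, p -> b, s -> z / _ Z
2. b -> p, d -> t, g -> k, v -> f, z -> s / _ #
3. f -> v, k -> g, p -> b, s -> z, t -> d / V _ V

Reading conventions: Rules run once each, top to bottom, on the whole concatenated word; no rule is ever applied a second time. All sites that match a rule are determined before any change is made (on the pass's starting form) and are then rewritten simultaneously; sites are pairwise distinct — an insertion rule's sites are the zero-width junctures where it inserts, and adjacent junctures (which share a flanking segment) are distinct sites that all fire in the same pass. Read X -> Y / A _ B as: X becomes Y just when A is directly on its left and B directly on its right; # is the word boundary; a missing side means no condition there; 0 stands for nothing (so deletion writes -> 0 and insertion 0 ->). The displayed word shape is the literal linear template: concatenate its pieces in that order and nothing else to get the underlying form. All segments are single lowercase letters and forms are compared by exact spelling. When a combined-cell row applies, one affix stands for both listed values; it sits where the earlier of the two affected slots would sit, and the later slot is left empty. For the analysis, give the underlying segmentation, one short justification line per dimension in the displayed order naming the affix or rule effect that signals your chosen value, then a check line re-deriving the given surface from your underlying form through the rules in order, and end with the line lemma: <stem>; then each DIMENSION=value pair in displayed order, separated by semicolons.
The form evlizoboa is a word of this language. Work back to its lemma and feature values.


underlying: evliso-bo-a
CLASS=ma - signalled by the affix -bo
MOD=vo - signalled by the affix -a
check: evlisoboa -> evlisoboa -> evlisoboa -> evlizoboa
lemma: evliso; CLASS=ma; MOD=vo


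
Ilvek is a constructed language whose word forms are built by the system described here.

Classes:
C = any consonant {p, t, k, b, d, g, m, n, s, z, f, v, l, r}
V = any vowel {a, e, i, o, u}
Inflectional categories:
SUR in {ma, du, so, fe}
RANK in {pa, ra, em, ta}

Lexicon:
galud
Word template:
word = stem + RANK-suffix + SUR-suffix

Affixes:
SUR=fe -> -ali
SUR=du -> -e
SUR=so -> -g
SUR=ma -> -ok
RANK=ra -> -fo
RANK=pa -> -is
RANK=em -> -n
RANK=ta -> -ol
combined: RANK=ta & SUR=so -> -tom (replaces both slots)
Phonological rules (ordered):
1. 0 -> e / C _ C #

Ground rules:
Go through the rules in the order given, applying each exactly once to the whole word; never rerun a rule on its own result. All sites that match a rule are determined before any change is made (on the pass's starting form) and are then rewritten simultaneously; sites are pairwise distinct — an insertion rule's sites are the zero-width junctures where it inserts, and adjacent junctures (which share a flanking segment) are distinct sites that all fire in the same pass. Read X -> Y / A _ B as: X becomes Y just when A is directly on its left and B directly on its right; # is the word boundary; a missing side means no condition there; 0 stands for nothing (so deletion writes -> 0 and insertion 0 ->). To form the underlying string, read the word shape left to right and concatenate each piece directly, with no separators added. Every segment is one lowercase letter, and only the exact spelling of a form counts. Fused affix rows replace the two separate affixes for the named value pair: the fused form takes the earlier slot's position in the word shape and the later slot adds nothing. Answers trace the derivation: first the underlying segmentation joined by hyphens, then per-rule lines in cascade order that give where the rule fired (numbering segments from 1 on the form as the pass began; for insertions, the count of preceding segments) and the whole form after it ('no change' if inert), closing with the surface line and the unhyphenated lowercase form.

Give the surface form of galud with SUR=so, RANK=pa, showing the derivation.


underlying: galud-is-g
1. 0 -> e / C _ C #: inserts after position(s) 7: galudiseg
surface: galudiseg


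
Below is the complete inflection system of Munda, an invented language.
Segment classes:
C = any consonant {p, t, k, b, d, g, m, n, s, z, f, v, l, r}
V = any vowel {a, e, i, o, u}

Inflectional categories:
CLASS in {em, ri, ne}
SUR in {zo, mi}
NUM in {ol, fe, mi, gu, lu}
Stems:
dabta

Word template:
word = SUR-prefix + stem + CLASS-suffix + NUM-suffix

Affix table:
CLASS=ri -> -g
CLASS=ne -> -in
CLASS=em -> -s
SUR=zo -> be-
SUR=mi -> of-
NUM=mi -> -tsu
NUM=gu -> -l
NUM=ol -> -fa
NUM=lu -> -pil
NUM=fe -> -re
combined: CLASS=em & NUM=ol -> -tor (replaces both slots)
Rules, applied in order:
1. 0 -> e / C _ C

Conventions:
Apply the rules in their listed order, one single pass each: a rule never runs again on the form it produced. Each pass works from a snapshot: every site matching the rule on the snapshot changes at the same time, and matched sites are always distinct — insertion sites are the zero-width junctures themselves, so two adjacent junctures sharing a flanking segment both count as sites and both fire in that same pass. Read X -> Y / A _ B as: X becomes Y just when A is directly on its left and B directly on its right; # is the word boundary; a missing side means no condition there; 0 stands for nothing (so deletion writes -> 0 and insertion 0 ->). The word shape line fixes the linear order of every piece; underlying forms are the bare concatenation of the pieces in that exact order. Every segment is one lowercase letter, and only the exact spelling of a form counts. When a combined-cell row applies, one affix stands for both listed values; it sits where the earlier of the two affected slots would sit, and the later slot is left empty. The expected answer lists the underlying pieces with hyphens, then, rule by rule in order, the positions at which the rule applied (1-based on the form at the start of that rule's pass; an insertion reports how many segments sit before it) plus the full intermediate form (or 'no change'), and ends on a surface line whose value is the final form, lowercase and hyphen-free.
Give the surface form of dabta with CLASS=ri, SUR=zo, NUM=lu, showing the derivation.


underlying: be-dabta-g-pil
1. 0 -> e / C _ C: inserts after position(s) 5, 8: bedabetagepil
surface: bedabetagepil


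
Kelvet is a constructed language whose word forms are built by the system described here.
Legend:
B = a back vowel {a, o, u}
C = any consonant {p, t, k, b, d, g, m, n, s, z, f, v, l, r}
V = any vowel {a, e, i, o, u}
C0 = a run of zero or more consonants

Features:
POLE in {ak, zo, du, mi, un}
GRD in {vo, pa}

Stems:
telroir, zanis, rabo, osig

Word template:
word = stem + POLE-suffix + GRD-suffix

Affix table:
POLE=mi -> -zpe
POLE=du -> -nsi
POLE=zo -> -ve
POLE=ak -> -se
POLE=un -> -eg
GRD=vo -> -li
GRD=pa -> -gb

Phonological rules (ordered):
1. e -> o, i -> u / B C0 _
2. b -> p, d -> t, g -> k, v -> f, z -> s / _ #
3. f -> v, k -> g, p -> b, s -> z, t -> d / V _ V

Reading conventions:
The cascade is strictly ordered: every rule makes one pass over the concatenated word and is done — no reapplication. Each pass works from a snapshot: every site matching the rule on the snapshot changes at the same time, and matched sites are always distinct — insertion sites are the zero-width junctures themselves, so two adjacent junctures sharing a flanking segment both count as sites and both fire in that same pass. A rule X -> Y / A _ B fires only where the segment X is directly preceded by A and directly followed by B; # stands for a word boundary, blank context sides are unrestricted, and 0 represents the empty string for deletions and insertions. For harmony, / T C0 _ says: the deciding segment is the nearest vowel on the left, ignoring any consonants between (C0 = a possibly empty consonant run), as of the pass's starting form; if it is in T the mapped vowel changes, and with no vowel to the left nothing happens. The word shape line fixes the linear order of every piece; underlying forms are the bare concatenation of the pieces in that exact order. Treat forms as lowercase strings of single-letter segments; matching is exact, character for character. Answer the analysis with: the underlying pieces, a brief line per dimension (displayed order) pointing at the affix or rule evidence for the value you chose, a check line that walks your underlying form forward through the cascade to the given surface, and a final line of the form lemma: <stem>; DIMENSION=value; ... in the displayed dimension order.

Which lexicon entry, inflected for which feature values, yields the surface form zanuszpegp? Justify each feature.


underlying: zanis-zpe-gb
POLE=mi - signalled by the affix -zpe
GRD=pa - signalled by the affix -gb
check: zaniszpegb -> zanuszpegb -> zanuszpegp -> zanuszpegp
lemma: zanis; POLE=mi; GRD=pa


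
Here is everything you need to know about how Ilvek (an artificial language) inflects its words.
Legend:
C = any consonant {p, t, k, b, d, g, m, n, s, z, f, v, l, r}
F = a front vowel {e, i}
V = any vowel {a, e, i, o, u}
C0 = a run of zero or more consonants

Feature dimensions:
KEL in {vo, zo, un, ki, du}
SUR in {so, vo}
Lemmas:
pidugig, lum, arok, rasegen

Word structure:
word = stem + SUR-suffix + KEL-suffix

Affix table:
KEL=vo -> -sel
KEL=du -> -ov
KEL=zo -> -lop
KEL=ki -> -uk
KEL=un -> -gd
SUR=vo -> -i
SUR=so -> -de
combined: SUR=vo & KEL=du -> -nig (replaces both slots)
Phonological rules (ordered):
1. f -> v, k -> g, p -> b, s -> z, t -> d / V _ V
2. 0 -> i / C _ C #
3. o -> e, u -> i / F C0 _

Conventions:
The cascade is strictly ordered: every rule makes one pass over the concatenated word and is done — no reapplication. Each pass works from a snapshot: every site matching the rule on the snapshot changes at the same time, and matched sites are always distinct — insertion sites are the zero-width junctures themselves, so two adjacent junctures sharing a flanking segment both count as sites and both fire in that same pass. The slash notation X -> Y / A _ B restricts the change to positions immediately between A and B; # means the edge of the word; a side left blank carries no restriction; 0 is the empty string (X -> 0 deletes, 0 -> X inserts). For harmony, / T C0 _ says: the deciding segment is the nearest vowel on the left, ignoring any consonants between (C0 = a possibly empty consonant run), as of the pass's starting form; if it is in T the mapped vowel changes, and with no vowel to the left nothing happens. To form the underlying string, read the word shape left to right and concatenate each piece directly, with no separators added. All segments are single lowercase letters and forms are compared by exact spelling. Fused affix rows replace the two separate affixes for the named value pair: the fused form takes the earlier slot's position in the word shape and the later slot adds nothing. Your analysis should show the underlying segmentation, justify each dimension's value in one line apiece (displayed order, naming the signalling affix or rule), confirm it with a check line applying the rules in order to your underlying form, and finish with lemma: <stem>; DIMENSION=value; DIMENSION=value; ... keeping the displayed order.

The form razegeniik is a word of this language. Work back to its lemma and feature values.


underlying: rasegen-i-uk
KEL=ki - signalled by the affix -uk
SUR=vo - signalled by the affix -i
check: rasegeniuk -> razegeniuk -> razegeniuk -> razegeniik
lemma: rasegen; KEL=ki; SUR=vo


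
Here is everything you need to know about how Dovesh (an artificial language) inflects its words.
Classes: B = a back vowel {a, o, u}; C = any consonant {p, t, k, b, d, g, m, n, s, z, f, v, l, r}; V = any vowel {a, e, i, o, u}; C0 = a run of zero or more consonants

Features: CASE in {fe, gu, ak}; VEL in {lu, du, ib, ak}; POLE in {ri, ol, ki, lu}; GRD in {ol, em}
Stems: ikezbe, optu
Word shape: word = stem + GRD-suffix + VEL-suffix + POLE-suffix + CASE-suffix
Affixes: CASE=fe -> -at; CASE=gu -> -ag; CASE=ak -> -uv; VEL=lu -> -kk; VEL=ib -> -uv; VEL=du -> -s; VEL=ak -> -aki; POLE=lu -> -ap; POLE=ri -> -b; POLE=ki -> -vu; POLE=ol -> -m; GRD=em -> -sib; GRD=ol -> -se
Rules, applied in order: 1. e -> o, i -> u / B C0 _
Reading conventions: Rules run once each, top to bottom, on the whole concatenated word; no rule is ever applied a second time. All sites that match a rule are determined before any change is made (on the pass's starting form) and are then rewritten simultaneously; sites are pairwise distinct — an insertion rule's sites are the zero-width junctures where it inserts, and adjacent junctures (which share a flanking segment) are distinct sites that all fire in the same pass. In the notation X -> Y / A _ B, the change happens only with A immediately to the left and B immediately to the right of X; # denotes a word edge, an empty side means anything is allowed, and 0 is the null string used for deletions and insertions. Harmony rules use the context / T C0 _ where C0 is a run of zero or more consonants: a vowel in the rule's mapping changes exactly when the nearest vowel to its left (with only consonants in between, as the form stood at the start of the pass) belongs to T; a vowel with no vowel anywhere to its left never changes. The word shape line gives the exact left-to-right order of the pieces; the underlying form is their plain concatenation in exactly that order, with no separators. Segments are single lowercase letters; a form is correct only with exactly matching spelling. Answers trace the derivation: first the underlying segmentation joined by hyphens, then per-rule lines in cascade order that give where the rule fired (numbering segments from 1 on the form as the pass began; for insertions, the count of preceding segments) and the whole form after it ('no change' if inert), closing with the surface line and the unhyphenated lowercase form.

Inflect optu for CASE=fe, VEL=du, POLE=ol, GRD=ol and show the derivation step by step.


underlying: optu-se-s-m-at
1. e -> o, i -> u / B C0 _: fires at position(s) 6: optusosmat
surface: optusosmat


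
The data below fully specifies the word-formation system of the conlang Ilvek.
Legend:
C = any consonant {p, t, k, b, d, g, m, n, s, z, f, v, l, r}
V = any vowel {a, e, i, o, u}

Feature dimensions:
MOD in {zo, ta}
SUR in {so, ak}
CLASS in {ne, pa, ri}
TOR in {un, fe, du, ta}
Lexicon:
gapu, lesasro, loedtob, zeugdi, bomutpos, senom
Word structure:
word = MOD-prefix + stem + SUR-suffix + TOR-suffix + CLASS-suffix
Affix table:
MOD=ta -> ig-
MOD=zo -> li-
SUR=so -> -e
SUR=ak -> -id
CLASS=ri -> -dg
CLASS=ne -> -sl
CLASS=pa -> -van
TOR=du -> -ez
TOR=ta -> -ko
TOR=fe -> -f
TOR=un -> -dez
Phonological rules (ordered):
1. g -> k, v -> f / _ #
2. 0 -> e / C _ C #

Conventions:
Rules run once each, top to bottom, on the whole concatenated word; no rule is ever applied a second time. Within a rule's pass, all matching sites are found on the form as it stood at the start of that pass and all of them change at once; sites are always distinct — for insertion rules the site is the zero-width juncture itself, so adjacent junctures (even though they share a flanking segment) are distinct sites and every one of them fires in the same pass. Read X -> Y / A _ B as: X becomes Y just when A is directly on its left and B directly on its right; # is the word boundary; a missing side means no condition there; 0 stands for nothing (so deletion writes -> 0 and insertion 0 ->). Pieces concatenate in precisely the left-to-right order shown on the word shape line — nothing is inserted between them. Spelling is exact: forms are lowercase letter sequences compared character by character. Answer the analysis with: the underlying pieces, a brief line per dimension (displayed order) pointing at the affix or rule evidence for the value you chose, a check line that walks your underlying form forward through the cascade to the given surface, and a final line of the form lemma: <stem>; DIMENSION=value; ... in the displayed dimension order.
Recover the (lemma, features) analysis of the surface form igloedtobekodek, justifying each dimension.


underlying: ig-loedtob-e-ko-dg
MOD=ta - signalled by the affix ig-
SUR=so - signalled by the affix -e
CLASS=ri - signalled by the affix -dg
TOR=ta - signalled by the affix -ko
check: igloedtobekodg -> igloedtobekodk -> igloedtobekodek
lemma: loedtob; MOD=ta; SUR=so; CLASS=ri; TOR=ta


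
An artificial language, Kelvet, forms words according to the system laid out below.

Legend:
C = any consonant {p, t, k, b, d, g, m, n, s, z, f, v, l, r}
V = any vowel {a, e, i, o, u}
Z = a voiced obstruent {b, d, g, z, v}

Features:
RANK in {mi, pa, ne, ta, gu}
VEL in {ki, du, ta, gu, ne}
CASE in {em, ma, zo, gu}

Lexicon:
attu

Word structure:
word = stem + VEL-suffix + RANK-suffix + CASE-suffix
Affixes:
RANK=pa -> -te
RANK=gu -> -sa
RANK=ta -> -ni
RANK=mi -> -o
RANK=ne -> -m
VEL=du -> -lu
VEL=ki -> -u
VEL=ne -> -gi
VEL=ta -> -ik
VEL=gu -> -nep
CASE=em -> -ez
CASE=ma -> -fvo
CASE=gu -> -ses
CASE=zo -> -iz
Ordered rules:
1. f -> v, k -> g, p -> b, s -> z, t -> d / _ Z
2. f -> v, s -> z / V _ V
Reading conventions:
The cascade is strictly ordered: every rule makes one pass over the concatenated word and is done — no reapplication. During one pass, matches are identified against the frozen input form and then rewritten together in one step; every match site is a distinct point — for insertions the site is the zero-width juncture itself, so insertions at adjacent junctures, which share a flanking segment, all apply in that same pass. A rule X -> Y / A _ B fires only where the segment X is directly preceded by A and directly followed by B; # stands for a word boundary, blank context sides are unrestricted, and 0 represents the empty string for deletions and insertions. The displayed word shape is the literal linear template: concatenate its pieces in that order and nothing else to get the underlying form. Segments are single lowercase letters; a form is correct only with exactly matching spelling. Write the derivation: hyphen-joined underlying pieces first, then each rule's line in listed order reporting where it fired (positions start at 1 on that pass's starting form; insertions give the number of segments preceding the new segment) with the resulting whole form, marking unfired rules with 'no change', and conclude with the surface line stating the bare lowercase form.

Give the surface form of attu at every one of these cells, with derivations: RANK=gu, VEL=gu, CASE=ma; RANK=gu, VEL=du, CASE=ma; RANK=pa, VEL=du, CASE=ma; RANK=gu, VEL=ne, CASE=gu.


cell RANK=gu, VEL=gu, CASE=ma:
underlying: attu-nep-sa-fvo
1. f -> v, k -> g, p -> b, s -> z, t -> d / _ Z: fires at position(s) 10: attunepsavvo
2. f -> v, s -> z / V _ V: no change
surface: attunepsavvo

cell RANK=gu, VEL=du, CASE=ma:
underlying: attu-lu-sa-fvo
1. f -> v, k -> g, p -> b, s -> z, t -> d / _ Z: fires at position(s) 9: attulusavvo
2. f -> v, s -> z / V _ V: fires at position(s) 7: attuluzavvo
surface: attuluzavvo

cell RANK=pa, VEL=du, CASE=ma:
underlying: attu-lu-te-fvo
1. f -> v, k -> g, p -> b, s -> z, t -> d / _ Z: fires at position(s) 9: attulutevvo
2. f -> v, s -> z / V _ V: no change
surface: attulutevvo

cell RANK=gu, VEL=ne, CASE=gu:
underlying: attu-gi-sa-ses
1. f -> v, k -> g, p -> b, s -> z, t -> d / _ Z: no change
2. f -> v, s -> z / V _ V: fires at position(s) 7, 9: attugizazes
surface: attugizazes


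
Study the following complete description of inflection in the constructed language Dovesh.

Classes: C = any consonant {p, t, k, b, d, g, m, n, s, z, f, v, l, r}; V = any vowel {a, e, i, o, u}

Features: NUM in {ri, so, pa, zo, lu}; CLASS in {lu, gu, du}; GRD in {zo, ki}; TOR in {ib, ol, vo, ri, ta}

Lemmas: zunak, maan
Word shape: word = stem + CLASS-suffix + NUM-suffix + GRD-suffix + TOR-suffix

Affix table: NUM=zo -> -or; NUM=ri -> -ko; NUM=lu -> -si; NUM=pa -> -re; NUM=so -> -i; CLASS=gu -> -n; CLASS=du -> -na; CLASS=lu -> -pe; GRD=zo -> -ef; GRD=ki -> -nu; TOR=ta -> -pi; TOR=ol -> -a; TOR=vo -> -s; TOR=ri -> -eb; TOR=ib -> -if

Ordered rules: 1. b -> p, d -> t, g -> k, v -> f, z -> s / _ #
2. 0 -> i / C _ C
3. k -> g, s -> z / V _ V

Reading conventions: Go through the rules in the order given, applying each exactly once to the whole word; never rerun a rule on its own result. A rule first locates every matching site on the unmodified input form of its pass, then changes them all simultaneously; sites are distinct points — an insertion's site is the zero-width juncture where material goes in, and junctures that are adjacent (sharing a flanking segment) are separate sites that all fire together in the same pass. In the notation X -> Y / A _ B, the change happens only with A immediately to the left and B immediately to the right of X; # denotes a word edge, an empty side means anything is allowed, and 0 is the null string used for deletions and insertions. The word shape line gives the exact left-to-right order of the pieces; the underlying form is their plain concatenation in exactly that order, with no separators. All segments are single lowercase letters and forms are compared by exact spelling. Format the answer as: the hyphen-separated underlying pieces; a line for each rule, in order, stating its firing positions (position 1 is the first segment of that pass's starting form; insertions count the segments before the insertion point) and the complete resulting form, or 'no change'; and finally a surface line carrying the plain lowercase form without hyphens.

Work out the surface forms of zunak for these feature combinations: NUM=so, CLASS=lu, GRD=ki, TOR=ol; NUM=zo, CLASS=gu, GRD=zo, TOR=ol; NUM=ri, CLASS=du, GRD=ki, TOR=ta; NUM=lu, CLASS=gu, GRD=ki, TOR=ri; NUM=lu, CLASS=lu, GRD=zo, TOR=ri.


cell NUM=so, CLASS=lu, GRD=ki, TOR=ol:
underlying: zunak-pe-i-nu-a
1. b -> p, d -> t, g -> k, v -> f, z -> s / _ #: no change
2. 0 -> i / C _ C: inserts after position(s) 5: zunakipeinua
3. k -> g, s -> z / V _ V: fires at position(s) 5: zunagipeinua
surface: zunagipeinua

cell NUM=zo, CLASS=gu, GRD=zo, TOR=ol:
underlying: zunak-n-or-ef-a
1. b -> p, d -> t, g -> k, v -> f, z -> s / _ #: no change
2. 0 -> i / C _ C: inserts after position(s) 5: zunakinorefa
3. k -> g, s -> z / V _ V: fires at position(s) 5: zunaginorefa
surface: zunaginorefa

cell NUM=ri, CLASS=du, GRD=ki, TOR=ta:
underlying: zunak-na-ko-nu-pi
1. b -> p, d -> t, g -> k, v -> f, z -> s / _ #: no change
2. 0 -> i / C _ C: inserts after position(s) 5: zunakinakonupi
3. k -> g, s -> z / V _ V: fires at position(s) 5, 9: zunaginagonupi
surface: zunaginagonupi

cell NUM=lu, CLASS=gu, GRD=ki, TOR=ri:
underlying: zunak-n-si-nu-eb
1. b -> p, d -> t, g -> k, v -> f, z -> s / _ #: fires at position(s) 12: zunaknsinuep
2. 0 -> i / C _ C: inserts after position(s) 5, 6: zunakinisinuep
3. k -> g, s -> z / V _ V: fires at position(s) 5, 9: zunaginizinuep
surface: zunaginizinuep

cell NUM=lu, CLASS=lu, GRD=zo, TOR=ri:
underlying: zunak-pe-si-ef-eb
1. b -> p, d -> t, g -> k, v -> f, z -> s / _ #: fires at position(s) 13: zunakpesiefep
2. 0 -> i / C _ C: inserts after position(s) 5: zunakipesiefep
3. k -> g, s -> z / V _ V: fires at position(s) 5, 9: zunagipeziefep
surface: zunagipeziefep


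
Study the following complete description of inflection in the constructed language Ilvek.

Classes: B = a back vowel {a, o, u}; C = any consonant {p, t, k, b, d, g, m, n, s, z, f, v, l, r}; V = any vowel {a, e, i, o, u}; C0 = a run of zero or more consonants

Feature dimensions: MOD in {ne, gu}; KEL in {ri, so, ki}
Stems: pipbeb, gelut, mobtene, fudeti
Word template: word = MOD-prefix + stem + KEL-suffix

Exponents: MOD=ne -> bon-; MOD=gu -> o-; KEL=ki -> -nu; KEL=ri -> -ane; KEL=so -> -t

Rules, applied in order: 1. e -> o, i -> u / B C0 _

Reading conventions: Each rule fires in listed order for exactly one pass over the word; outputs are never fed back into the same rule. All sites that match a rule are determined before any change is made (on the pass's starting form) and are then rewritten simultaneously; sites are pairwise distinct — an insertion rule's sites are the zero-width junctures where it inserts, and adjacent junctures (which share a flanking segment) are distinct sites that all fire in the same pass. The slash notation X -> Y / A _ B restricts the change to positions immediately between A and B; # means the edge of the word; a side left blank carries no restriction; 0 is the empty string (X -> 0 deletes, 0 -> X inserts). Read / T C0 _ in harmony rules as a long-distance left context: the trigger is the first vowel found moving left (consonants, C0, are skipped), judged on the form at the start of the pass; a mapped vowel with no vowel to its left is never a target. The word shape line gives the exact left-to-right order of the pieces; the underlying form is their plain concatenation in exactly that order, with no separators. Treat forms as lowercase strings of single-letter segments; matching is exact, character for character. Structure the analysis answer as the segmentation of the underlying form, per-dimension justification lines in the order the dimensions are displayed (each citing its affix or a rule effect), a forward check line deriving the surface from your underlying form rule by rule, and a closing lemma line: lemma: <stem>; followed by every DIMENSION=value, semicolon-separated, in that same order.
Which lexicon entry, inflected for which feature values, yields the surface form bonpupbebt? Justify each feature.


underlying: bon-pipbeb-t
MOD=ne - signalled by the affix bon-
KEL=so - signalled by the affix -t
check: bonpipbebt -> bonpupbebt
lemma: pipbeb; MOD=ne; KEL=so


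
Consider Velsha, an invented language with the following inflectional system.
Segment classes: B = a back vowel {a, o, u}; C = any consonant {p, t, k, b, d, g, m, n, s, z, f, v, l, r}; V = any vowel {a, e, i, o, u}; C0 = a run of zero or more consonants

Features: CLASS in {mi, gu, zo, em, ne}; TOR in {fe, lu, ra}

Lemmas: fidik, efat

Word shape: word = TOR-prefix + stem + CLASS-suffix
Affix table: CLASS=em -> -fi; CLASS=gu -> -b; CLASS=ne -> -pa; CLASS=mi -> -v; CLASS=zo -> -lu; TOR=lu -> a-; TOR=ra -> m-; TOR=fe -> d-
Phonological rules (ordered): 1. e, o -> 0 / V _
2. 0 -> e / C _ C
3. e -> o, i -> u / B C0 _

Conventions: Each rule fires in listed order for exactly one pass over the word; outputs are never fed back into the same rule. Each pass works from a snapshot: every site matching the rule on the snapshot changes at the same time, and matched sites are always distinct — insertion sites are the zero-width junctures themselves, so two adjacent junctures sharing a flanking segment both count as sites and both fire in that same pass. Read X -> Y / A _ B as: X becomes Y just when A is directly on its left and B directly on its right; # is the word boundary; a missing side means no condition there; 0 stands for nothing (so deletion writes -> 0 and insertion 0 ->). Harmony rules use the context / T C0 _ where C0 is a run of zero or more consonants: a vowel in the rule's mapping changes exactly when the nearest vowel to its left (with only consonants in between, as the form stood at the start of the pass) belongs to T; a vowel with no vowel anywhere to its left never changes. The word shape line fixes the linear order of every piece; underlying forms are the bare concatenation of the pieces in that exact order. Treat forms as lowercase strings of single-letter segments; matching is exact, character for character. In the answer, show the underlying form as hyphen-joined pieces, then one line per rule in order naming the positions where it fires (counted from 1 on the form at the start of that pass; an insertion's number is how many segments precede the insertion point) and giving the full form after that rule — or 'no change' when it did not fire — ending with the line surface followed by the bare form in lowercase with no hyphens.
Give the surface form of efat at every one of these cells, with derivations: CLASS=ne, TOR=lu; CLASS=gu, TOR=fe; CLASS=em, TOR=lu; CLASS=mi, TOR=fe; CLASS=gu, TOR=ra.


cell CLASS=ne, TOR=lu:
underlying: a-efat-pa
1. e, o -> 0 / V _: fires at position(s) 2: afatpa
2. 0 -> e / C _ C: inserts after position(s) 4: afatepa
3. e -> o, i -> u / B C0 _: fires at position(s) 5: afatopa
surface: afatopa

cell CLASS=gu, TOR=fe:
underlying: d-efat-b
1. e, o -> 0 / V _: no change
2. 0 -> e / C _ C: inserts after position(s) 5: defateb
3. e -> o, i -> u / B C0 _: fires at position(s) 6: defatob
surface: defatob

cell CLASS=em, TOR=lu:
underlying: a-efat-fi
1. e, o -> 0 / V _: fires at position(s) 2: afatfi
2. 0 -> e / C _ C: inserts after position(s) 4: afatefi
3. e -> o, i -> u / B C0 _: fires at position(s) 5: afatofi
surface: afatofi

cell CLASS=mi, TOR=fe:
underlying: d-efat-v
1. e, o -> 0 / V _: no change
2. 0 -> e / C _ C: inserts after position(s) 5: defatev
3. e -> o, i -> u / B C0 _: fires at position(s) 6: defatov
surface: defatov

cell CLASS=gu, TOR=ra:
underlying: m-efat-b
1. e, o -> 0 / V _: no change
2. 0 -> e / C _ C: inserts after position(s) 5: mefateb
3. e -> o, i -> u / B C0 _: fires at position(s) 6: mefatob
surface: mefatob


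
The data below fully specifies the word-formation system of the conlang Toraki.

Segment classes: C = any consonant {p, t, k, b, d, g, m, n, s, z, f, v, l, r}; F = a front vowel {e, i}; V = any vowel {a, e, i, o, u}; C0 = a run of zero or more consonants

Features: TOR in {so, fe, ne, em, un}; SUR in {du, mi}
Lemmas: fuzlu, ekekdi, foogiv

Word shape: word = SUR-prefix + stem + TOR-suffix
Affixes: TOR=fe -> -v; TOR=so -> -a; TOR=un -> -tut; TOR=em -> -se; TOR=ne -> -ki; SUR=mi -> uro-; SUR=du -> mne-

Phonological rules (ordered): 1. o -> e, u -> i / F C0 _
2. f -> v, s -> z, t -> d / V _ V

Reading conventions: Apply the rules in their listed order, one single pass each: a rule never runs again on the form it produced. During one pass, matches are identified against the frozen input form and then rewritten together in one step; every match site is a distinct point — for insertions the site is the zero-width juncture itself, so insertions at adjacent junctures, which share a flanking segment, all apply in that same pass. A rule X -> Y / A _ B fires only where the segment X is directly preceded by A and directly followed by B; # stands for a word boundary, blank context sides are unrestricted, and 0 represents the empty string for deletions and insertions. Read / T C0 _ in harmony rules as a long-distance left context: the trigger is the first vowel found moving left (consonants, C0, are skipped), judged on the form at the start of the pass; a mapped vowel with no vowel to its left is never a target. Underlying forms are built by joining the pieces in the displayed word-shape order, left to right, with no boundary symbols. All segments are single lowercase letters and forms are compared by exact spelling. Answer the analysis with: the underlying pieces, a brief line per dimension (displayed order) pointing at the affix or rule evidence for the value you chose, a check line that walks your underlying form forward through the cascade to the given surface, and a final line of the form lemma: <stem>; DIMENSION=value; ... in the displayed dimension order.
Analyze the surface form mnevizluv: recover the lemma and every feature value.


underlying: mne-fuzlu-v
TOR=fe - signalled by the affix -v
SUR=du - signalled by the affix mne-
check: mnefuzluv -> mnefizluv -> mnevizluv
lemma: fuzlu; TOR=fe; SUR=du


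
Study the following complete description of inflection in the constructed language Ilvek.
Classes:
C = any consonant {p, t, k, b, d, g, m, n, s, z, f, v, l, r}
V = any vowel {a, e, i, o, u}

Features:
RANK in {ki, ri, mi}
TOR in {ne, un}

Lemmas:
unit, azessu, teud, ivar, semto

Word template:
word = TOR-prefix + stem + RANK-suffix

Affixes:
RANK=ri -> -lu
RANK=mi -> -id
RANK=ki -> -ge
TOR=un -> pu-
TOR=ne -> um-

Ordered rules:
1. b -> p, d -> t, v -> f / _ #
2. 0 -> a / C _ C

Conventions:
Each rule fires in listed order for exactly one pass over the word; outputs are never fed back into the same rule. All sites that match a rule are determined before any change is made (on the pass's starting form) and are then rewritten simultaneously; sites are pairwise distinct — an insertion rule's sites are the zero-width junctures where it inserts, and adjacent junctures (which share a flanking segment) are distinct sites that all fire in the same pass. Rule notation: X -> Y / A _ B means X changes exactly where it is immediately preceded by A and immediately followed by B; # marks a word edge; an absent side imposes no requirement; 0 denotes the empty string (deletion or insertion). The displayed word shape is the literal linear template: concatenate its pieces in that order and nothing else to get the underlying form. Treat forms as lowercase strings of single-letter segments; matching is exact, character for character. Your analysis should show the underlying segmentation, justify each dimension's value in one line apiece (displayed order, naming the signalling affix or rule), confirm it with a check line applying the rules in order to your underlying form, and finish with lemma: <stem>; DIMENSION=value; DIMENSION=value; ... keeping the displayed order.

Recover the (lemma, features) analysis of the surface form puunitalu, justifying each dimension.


underlying: pu-unit-lu
RANK=ri - signalled by the affix -lu
TOR=un - signalled by the affix pu-
check: puunitlu -> puunitlu -> puunitalu
lemma: unit; RANK=ri; TOR=un


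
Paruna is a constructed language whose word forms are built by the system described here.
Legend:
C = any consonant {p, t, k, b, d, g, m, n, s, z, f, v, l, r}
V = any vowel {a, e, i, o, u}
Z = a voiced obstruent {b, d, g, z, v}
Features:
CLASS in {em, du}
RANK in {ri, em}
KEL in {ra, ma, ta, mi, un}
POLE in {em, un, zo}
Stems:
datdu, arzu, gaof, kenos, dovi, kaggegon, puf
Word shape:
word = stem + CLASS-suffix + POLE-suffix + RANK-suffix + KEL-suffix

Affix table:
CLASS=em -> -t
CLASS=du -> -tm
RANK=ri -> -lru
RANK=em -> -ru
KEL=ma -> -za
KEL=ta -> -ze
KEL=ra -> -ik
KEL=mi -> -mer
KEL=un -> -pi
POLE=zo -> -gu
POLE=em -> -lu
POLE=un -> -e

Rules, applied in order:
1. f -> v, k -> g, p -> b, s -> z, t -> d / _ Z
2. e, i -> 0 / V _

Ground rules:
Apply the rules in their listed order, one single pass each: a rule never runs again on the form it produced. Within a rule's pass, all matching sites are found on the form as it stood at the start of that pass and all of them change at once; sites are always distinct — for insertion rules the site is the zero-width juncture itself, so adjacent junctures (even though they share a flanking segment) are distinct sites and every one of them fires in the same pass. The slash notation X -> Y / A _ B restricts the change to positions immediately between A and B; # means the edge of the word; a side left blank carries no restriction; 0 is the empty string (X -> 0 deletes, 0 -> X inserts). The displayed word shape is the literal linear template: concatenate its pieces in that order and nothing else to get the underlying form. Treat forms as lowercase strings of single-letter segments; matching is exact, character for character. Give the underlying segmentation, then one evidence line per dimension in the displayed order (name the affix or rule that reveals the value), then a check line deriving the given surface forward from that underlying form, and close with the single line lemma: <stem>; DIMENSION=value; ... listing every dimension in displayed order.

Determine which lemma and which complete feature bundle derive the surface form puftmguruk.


underlying: puf-tm-gu-ru-ik
CLASS=du - signalled by the affix -tm
RANK=em - signalled by the affix -ru
KEL=ra - signalled by the affix -ik
POLE=zo - signalled by the affix -gu
check: puftmguruik -> puftmguruik -> puftmguruk
lemma: puf; CLASS=du; RANK=em; KEL=ra; POLE=zo


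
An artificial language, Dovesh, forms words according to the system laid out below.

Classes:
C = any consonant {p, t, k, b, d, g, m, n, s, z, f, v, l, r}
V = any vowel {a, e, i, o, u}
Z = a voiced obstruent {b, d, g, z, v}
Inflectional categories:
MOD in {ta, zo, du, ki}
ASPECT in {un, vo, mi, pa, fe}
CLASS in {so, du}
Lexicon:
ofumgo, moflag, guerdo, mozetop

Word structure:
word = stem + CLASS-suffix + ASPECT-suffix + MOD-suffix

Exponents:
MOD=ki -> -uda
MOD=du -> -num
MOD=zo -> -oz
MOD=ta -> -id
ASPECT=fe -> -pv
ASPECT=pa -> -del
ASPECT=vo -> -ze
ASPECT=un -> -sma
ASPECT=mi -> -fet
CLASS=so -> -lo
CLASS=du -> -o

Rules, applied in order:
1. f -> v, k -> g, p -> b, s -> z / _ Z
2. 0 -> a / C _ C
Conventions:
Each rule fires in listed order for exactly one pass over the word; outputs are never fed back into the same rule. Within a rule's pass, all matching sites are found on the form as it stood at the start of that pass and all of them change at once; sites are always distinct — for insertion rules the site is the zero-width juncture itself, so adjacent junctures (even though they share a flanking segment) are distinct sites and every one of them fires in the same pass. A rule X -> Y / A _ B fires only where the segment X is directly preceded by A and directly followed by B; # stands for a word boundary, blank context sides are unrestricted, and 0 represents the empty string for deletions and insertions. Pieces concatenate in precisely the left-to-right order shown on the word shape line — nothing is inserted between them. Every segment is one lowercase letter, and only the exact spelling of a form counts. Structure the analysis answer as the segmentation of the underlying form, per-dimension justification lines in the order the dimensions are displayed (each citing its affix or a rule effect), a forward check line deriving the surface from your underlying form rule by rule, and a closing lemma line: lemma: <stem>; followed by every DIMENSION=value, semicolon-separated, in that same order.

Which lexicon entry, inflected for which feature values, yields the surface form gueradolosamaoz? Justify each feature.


underlying: guerdo-lo-sma-oz
MOD=zo - signalled by the affix -oz
ASPECT=un - signalled by the affix -sma
CLASS=so - signalled by the affix -lo
check: guerdolosmaoz -> guerdolosmaoz -> gueradolosamaoz
lemma: guerdo; MOD=zo; ASPECT=un; CLASS=so


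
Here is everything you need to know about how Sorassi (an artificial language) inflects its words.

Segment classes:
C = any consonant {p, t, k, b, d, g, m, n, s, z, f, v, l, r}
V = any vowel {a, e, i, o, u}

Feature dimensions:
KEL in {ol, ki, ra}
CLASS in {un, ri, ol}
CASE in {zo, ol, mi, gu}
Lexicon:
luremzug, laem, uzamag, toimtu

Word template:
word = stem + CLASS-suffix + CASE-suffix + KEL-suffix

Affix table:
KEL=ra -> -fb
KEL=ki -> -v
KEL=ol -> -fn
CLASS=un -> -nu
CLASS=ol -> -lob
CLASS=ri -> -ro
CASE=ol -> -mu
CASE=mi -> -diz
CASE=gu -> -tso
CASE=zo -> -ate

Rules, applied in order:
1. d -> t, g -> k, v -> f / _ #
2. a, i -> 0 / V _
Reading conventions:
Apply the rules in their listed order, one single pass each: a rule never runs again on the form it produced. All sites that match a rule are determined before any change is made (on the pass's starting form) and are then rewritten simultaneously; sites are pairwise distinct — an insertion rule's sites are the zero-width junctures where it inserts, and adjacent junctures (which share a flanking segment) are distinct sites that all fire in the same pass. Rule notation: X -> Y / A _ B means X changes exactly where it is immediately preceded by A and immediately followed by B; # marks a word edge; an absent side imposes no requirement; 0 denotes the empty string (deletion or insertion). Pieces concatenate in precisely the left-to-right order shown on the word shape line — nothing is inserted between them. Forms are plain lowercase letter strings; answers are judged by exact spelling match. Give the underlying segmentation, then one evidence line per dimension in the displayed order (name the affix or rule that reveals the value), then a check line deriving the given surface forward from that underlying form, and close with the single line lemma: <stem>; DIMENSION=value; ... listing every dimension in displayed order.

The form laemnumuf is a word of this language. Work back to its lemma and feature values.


underlying: laem-nu-mu-v
KEL=ki - signalled by the affix -v
CLASS=un - signalled by the affix -nu
CASE=ol - signalled by the affix -mu
check: laemnumuv -> laemnumuf -> laemnumuf
lemma: laem; KEL=ki; CLASS=un; CASE=ol
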